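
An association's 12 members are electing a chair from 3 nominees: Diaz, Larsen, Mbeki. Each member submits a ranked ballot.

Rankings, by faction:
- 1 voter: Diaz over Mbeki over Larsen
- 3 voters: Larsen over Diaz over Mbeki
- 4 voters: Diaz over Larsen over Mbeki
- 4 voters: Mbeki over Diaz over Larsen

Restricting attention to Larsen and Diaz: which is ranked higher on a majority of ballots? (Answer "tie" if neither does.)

Ballots ranking Larsen above Diaz: 3.
Ballots ranking Diaz above Larsen: 12 − 3 = 9.
Diaz wins the head-to-head 9–3.

Diaz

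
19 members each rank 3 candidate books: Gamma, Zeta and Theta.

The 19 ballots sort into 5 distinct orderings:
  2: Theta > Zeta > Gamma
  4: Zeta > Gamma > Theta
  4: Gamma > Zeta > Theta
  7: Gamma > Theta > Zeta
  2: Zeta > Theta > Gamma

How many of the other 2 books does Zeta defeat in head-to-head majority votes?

1

Zeta against each rival (19 members):
Zeta vs Gamma: 8 to 11, Gamma.
Zeta vs Theta: Zeta preferred on 4+4+2 = 10 ballots; Zeta wins 10–9.
Zeta beats Theta; loses to Gamma — 1 pairwise win.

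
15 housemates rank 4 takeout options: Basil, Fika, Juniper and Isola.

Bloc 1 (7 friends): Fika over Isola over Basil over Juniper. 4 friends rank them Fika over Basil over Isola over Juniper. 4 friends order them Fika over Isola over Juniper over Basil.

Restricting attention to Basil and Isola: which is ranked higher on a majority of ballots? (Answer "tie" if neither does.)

Isola

Ballots ranking Basil above Isola: 4.
Ballots ranking Isola above Basil: 15 − 4 = 11.
Isola wins the head-to-head 11–4.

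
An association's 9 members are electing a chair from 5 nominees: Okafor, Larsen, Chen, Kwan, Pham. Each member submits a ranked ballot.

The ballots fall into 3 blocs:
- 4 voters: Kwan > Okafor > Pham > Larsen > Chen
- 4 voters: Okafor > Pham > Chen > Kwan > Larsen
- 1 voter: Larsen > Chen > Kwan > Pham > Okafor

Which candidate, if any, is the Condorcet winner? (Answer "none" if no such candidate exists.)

Pairwise majorities:
Okafor vs Larsen: Okafor wins 8–1.
Okafor vs Chen: Okafor wins 8–1.
Okafor vs Kwan: Kwan, 5–4.
Okafor–Pham: Okafor 8–1.
Larsen vs Chen: Larsen wins 5–4.
Larsen vs Kwan: Kwan wins 8–1.
Larsen–Pham: Pham 8–1.
Chen vs Kwan: Chen, 5–4.
Chen–Pham: Pham 8–1.
Kwan vs Pham: Kwan wins 5–4.
No candidate is unbeaten: Okafor loses to Kwan; Larsen loses to Okafor; Chen loses to Okafor; Kwan loses to Chen; Pham loses to Okafor. In particular Okafor → Chen → Kwan → Okafor is a majority cycle — no Condorcet winner exists.

none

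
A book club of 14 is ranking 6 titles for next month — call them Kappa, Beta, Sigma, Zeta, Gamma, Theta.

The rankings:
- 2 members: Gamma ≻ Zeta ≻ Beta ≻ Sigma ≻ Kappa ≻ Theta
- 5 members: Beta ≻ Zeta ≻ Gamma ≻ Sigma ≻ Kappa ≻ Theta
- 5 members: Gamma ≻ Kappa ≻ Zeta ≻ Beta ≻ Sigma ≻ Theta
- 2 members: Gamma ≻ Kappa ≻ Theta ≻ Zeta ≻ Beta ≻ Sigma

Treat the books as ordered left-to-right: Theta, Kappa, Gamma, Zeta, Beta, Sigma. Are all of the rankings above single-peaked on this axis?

Axis positions: Theta=1, Kappa=2, Gamma=3, Zeta=4, Beta=5, Sigma=6.
Ballot type 1 (peak Gamma at position 3): ranking walks positions 3-4-5-6-2-1, expanding outward from the peak — single-peaked.
Ballot type 2 (peak Beta at position 5): ranking walks positions 5-4-3-6-2-1, expanding outward from the peak — single-peaked.
Ballot type 3 (peak Gamma at position 3): ranking walks positions 3-2-4-5-6-1, expanding outward from the peak — single-peaked.
Ballot type 4 (peak Gamma at position 3): ranking walks positions 3-2-1-4-5-6, expanding outward from the peak — single-peaked.
Every ranking is single-peaked on this axis.

yes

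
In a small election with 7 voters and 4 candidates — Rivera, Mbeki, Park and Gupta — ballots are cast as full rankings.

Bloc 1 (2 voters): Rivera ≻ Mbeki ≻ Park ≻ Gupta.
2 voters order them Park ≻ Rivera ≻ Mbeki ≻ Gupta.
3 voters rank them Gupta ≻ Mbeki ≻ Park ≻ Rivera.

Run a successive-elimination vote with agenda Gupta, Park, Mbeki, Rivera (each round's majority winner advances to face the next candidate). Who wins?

Rivera

Round 1: Gupta vs Park — 3–4, Park advances.
Round 2: Park vs Mbeki — 2–5, Mbeki advances.
Round 3: Mbeki vs Rivera — 3–4, Rivera advances.
Rivera survives the agenda.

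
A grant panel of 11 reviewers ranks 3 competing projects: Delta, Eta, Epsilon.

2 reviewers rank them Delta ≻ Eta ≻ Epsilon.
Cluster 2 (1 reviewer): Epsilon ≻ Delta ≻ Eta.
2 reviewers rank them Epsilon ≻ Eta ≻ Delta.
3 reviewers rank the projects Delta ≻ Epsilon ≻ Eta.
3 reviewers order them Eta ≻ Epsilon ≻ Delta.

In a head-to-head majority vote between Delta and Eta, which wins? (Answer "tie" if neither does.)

Delta

Ballots ranking Delta above Eta: 2 + 1 + 3 = 6.
Ballots ranking Eta above Delta: 11 − 6 = 5.
Delta wins the head-to-head 6–5.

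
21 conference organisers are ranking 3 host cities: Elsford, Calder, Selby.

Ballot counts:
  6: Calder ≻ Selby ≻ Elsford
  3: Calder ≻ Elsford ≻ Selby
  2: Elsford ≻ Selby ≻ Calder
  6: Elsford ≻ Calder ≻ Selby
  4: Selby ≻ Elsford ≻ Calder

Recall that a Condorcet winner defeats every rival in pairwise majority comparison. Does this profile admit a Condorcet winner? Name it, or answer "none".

Elsford

Pairwise majorities:
Elsford vs Calder: Elsford wins 12–9.
Elsford vs Selby: Elsford wins 11–10.
Calder vs Selby: Calder wins 15–6.
Elsford beats each of Calder, Selby — Elsford is the Condorcet winner.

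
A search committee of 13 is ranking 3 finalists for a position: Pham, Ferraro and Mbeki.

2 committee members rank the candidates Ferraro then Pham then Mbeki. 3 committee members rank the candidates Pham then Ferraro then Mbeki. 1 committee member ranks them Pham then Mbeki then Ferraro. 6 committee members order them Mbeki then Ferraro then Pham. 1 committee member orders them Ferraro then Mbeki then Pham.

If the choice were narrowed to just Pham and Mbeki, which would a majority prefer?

Mbeki

Ballots ranking Pham above Mbeki: 2 + 3 + 1 = 6.
Ballots ranking Mbeki above Pham: 13 − 6 = 7.
Mbeki wins the head-to-head 7–6.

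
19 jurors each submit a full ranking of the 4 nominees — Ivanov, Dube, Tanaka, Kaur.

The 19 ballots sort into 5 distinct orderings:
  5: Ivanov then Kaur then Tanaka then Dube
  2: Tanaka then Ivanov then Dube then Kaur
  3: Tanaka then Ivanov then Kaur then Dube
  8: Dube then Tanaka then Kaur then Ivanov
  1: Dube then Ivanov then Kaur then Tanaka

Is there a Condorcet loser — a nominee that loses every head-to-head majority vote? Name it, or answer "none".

Kaur

Head-to-head results (19 jurors):
Ivanov vs Dube: 10 to 9, Ivanov.
Ivanov vs Tanaka: Ivanov is ranked higher on 5+1 = 6 ballots, Tanaka on 13. Tanaka wins 13–6.
Ivanov–Kaur: Ivanov 11–8.
Dube vs Tanaka: Tanaka, 10–9.
Dube vs Kaur: Dube preferred on 2+8+1 = 11 ballots; Dube wins 11–8.
Tanaka vs Kaur: Tanaka, 13–6.
Kaur is beaten in every head-to-head and is the Condorcet loser.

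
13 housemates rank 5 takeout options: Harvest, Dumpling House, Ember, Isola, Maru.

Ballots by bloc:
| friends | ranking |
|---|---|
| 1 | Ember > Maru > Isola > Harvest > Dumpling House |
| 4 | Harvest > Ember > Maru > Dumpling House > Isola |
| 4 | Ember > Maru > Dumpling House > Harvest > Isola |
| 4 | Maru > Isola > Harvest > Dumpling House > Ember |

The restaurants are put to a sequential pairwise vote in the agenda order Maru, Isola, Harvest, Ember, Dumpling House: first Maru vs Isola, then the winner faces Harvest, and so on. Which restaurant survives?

Ember

Round 1: Maru vs Isola — 13–0, Maru advances.
Round 2: Maru vs Harvest — 9–4, Maru advances.
Round 3: Maru vs Ember — 4–9, Ember advances.
Round 4: Ember vs Dumpling House — 9–4, Ember advances.
The agenda winner is Ember.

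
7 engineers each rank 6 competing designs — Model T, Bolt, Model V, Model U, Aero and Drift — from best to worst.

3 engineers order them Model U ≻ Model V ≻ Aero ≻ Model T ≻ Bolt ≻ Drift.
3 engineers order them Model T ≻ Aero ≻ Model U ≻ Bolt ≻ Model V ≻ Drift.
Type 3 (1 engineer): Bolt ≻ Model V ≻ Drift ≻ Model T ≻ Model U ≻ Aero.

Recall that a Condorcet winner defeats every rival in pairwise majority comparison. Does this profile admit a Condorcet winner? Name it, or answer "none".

none

Check each pair by majority over 7 ballots:
Model T vs Bolt: Model T is ranked higher on 3+3 = 6 ballots, Bolt on 1. Model T wins 6–1.
Model T vs Model V: Model T preferred on 3 ballots; Model V wins 4–3.
Model T vs Model U: 3+1 = 4 for Model T, 3 for Model U — Model T by 4–3.
Model T vs Aero: Model T preferred on 3+1 = 4 ballots; Model T wins 4–3.
Model T vs Drift: 3+3 = 6 for Model T, 1 for Drift — Model T by 6–1.
Bolt vs Model V: Bolt is ranked higher on 3+1 = 4 ballots, Model V on 3. Bolt wins 4–3.
Bolt vs Model U: Bolt is ranked higher on 1 ballot, Model U on 6. Model U wins 6–1.
Bolt vs Aero: 1 for Bolt, 6 for Aero — Aero by 6–1.
Bolt vs Drift: 3+3+1 = 7 for Bolt, 0 for Drift — Bolt by 7–0.
Model V vs Model U: Model V preferred on 1 ballot; Model U wins 6–1.
Model V vs Aero: 3+1 = 4 for Model V, 3 for Aero — Model V by 4–3.
Model V vs Drift: 3+3+1 = 7 for Model V, 0 for Drift — Model V by 7–0.
Model U vs Aero: 3+1 = 4 for Model U, 3 for Aero — Model U by 4–3.
Model U vs Drift: Model U preferred on 3+3 = 6 ballots; Model U wins 6–1.
Aero vs Drift: 3+3 = 6 for Aero, 1 for Drift — Aero by 6–1.
No design is unbeaten: Model T loses to Model V; Bolt loses to Model T; Model V loses to Bolt; Model U loses to Model T; Aero loses to Model T; Drift loses to Model T. In particular Model T beats Bolt beats Model V beats Model T is a majority cycle — no Condorcet winner exists.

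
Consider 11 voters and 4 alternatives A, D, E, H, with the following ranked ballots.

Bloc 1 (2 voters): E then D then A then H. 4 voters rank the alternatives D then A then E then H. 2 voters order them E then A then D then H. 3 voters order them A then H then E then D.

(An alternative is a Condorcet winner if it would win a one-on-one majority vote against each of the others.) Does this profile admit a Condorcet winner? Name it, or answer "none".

none

Pairwise majorities:
A vs D: D, 6–5.
A–E: A 7–4.
A–H: A 11–0.
D–E: E 7–4.
D–H: D 8–3.
E vs H: E is ranked higher on 2+4+2 = 8 ballots, H on 3. E wins 8–3.
Every alternative loses at least once (A loses to D; D loses to E; E loses to A; H loses to A). The majority relation contains the cycle A → E → D → A, so there is no Condorcet winner.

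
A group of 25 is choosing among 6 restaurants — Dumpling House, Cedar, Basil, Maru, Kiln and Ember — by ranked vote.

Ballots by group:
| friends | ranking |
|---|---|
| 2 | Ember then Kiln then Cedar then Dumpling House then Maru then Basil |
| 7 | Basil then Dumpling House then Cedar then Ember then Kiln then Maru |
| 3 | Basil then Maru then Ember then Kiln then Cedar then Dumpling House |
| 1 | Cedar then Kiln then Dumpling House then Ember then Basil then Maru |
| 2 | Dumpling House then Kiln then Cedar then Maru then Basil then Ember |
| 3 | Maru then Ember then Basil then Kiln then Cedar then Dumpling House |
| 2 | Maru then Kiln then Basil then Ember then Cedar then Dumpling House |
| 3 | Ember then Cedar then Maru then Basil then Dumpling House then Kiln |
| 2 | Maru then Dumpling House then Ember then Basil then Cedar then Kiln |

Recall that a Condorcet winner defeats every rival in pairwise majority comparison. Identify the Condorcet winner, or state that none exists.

none

Pairwise majorities:
Dumpling House vs Cedar: Cedar, 14–11.
Dumpling House vs Basil: Basil, 18–7.
Dumpling House vs Maru: Maru wins 13–12.
Dumpling House–Kiln: Dumpling House 14–11.
Dumpling House vs Ember: Ember wins 13–12.
Cedar vs Basil: Basil wins 17–8.
Cedar–Maru: Cedar 15–10.
Cedar vs Kiln: Cedar, 13–12.
Cedar vs Ember: Ember, 15–10.
Basil–Maru: Maru 14–11.
Basil vs Kiln: Basil wins 18–7.
Basil–Ember: Basil 14–11.
Maru–Kiln: Maru 13–12.
Maru vs Ember: Ember, 13–12.
Kiln vs Ember: Ember wins 20–5.
Each restaurant drops at least one matchup (Dumpling House loses to Cedar; Cedar loses to Basil; Basil loses to Maru; Maru loses to Cedar; Kiln loses to Dumpling House; Ember loses to Basil); the cycle Cedar → Maru → Basil → Cedar rules out a Condorcet winner.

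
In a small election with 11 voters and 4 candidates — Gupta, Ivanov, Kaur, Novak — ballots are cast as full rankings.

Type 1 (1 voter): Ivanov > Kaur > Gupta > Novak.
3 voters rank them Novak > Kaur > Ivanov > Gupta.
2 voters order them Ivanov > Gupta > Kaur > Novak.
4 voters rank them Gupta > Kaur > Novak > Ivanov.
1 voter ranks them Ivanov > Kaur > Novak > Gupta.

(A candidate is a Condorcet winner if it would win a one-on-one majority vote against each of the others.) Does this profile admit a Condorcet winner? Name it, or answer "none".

none

Head-to-head results (11 voters):
Gupta vs Ivanov: 4 for Gupta, 7 for Ivanov — Ivanov by 7–4.
Gupta vs Kaur: Gupta is ranked higher on 2+4 = 6 ballots, Kaur on 5. Gupta wins 6–5.
Gupta vs Novak: Gupta preferred on 1+2+4 = 7 ballots; Gupta wins 7–4.
Ivanov vs Kaur: Ivanov is ranked higher on 1+2+1 = 4 ballots, Kaur on 7. Kaur wins 7–4.
Ivanov vs Novak: Ivanov is ranked higher on 1+2+1 = 4 ballots, Novak on 7. Novak wins 7–4.
Kaur vs Novak: 1+2+4+1 = 8 for Kaur, 3 for Novak — Kaur by 8–3.
Each candidate drops at least one matchup (Gupta loses to Ivanov; Ivanov loses to Kaur; Kaur loses to Gupta; Novak loses to Gupta); the cycle Gupta → Kaur → Ivanov → Gupta rules out a Condorcet winner.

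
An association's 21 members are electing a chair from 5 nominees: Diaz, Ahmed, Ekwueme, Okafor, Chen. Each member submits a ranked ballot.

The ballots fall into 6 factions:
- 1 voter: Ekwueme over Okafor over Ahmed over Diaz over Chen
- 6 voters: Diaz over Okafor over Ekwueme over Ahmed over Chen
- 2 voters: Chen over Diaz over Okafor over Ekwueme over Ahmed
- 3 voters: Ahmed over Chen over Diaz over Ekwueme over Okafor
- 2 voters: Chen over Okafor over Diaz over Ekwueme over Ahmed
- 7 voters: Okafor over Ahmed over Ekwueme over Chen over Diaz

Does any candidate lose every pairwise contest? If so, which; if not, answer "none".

Head-to-head results (21 voters):
Diaz vs Ahmed: Diaz is ranked higher on 6+2+2 = 10 ballots, Ahmed on 11. Ahmed wins 11–10.
Diaz vs Ekwueme: 13 to 8, Diaz.
Diaz–Okafor: Diaz 11–10.
Diaz–Chen: Chen 14–7.
Ahmed vs Ekwueme: Ahmed preferred on 3+7 = 10 ballots; Ekwueme wins 11–10.
Ahmed vs Okafor: Ahmed preferred on 3 ballots; Okafor wins 18–3.
Ahmed vs Chen: Ahmed preferred on 1+6+3+7 = 17 ballots; Ahmed wins 17–4.
Ekwueme vs Okafor: Okafor, 17–4.
Ekwueme–Chen: Ekwueme 14–7.
Okafor vs Chen: Okafor, 14–7.
Every candidate wins at least one matchup (Diaz beats Ekwueme; Ahmed beats Diaz; Ekwueme beats Ahmed; Okafor beats Ahmed; Chen beats Diaz), so there is no Condorcet loser.

none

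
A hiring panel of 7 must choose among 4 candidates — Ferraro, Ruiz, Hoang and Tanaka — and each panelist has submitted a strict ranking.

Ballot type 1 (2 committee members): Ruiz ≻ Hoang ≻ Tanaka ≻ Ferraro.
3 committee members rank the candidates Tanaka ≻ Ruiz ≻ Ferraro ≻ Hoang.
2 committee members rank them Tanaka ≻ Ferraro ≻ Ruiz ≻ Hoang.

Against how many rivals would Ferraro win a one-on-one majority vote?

Ferraro against each rival (7 committee members):
Ferraro vs Ruiz: Ruiz wins 5–2.
Ferraro–Hoang: Ferraro 5–2.
Ferraro vs Tanaka: Tanaka, 7–0.
Ferraro beats Hoang; loses to Ruiz, Tanaka — 1 pairwise win.

1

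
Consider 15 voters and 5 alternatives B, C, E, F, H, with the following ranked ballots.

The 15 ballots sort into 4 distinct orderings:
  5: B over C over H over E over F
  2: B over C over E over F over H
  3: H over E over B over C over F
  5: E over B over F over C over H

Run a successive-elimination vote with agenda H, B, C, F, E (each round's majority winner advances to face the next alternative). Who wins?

E

Round 1: H vs B — 3–12, B advances.
Round 2: B vs C — 15–0, B advances.
Round 3: B vs F — 15–0, B advances.
Round 4: B vs E — 7–8, E advances.
E survives the agenda.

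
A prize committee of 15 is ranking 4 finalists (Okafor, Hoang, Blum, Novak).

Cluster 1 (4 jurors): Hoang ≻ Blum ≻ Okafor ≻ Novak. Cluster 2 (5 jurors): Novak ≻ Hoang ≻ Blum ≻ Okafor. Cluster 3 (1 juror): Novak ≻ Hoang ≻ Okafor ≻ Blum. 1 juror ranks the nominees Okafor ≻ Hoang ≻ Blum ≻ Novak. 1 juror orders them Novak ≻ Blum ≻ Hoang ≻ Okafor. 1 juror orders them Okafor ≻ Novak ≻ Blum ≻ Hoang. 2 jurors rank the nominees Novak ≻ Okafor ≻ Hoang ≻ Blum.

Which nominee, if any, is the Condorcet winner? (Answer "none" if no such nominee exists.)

Check each pair by majority over 15 ballots:
Okafor vs Hoang: 1+1+2 = 4 for Okafor, 11 for Hoang — Hoang by 11–4.
Okafor vs Blum: 1+1+1+2 = 5 for Okafor, 10 for Blum — Blum by 10–5.
Okafor vs Novak: 4+1+1 = 6 for Okafor, 9 for Novak — Novak by 9–6.
Hoang vs Blum: Hoang preferred on 4+5+1+1+2 = 13 ballots; Hoang wins 13–2.
Hoang vs Novak: Hoang preferred on 4+1 = 5 ballots; Novak wins 10–5.
Blum vs Novak: Blum preferred on 4+1 = 5 ballots; Novak wins 10–5.
Only Novak has no losses; Novak is the Condorcet winner.

Novak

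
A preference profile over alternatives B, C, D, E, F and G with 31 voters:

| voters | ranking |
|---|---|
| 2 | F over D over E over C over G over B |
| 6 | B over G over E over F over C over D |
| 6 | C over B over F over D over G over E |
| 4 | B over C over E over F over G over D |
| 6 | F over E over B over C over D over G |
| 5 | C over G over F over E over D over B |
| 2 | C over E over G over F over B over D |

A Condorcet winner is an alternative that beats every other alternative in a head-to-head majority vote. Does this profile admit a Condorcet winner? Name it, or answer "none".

B

Pairwise majorities:
B–C: B 16–15.
B vs D: B preferred on 6+6+4+6+2 = 24 ballots; B wins 24–7.
B–E: B 16–15.
B vs F: B preferred on 6+6+4 = 16 ballots; B wins 16–15.
B vs G: B, 22–9.
C vs D: C wins 29–2.
C vs E: C is ranked higher on 6+4+5+2 = 17 ballots, E on 14. C wins 17–14.
C vs F: C is ranked higher on 6+4+5+2 = 17 ballots, F on 14. C wins 17–14.
C vs G: C preferred on 2+6+4+6+5+2 = 25 ballots; C wins 25–6.
D vs E: 2+6 = 8 for D, 23 for E — E by 23–8.
D–F: F 31–0.
D vs G: 2+6+6 = 14 for D, 17 for G — G by 17–14.
E vs F: E is ranked higher on 6+4+2 = 12 ballots, F on 19. F wins 19–12.
E vs G: G wins 17–14.
F vs G: F preferred on 2+6+4+6 = 18 ballots; F wins 18–13.
B defeats every rival head-to-head and is the Condorcet winner.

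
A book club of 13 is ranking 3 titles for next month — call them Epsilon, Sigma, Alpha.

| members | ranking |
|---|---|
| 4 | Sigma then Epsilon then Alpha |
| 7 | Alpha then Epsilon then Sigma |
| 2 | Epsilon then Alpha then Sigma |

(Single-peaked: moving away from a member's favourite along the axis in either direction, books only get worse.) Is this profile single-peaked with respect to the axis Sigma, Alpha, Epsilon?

no

Axis positions: Sigma=1, Alpha=2, Epsilon=3.
Type 1: ranking walks positions 1-3-2; Epsilon is ranked above Alpha even though Alpha lies between Epsilon and the peak Sigma on the axis — preferences dip and rise again. Not single-peaked.
Type 2 (peak Alpha at position 2): ranking walks positions 2-3-1, expanding outward from the peak — single-peaked.
Type 3 (peak Epsilon at position 3): ranking walks positions 3-2-1, expanding outward from the peak — single-peaked.
Type 1 violates single-peakedness, so the profile is not single-peaked on this axis.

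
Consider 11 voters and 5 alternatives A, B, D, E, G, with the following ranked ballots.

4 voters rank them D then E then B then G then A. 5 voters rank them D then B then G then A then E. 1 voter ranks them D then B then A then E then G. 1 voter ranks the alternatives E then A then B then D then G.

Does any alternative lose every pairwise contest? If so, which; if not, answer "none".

Head-to-head results (11 voters):
A vs B: B wins 10–1.
A–D: D 10–1.
A vs E: 5+1 = 6 for A, 5 for E — A by 6–5.
A vs G: A preferred on 1+1 = 2 ballots; G wins 9–2.
B vs D: B is ranked higher on 1 ballot, D on 10. D wins 10–1.
B vs E: B, 6–5.
B vs G: B, 11–0.
D vs E: D is ranked higher on 4+5+1 = 10 ballots, E on 1. D wins 10–1.
D vs G: D wins 11–0.
E vs G: E, 6–5.
Each alternative has at least one pairwise win (A beats E; B beats A; D beats A; E beats G; G beats A) — no Condorcet loser.

none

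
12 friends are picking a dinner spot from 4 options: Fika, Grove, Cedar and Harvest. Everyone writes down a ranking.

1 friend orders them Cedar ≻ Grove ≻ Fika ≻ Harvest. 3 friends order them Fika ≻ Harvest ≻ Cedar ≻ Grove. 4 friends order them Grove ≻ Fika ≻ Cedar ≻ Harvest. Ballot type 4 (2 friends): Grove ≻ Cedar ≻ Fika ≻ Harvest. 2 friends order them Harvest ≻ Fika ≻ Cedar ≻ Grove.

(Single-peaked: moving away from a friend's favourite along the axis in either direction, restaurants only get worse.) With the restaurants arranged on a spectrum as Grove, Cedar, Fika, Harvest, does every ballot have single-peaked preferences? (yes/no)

Axis positions: Grove=1, Cedar=2, Fika=3, Harvest=4.
Ballot type 1 (peak Cedar at position 2): ranking walks positions 2-1-3-4, expanding outward from the peak — single-peaked.
Ballot type 2 (peak Fika at position 3): ranking walks positions 3-4-2-1, expanding outward from the peak — single-peaked.
Ballot type 3: ranking walks positions 1-3-2-4; Fika is ranked above Cedar even though Cedar lies between Fika and the peak Grove on the axis — preferences dip and rise again. Not single-peaked.
Ballot type 4 (peak Grove at position 1): ranking walks positions 1-2-3-4, expanding outward from the peak — single-peaked.
Ballot type 5 (peak Harvest at position 4): ranking walks positions 4-3-2-1, expanding outward from the peak — single-peaked.
Ballot type 3 violates single-peakedness, so the profile is not single-peaked on this axis.

no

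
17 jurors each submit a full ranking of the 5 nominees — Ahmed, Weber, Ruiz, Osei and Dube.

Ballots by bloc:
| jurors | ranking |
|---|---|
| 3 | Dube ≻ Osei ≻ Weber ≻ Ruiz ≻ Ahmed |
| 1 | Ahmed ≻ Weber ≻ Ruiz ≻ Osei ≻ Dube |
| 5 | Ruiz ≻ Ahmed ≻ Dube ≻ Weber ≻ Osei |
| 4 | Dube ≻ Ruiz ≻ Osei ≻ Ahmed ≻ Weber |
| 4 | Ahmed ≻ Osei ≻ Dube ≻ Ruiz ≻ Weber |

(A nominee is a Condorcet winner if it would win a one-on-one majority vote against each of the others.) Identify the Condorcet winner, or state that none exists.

Head-to-head results (17 jurors):
Ahmed vs Weber: Ahmed is ranked higher on 1+5+4+4 = 14 ballots, Weber on 3. Ahmed wins 14–3.
Ahmed vs Ruiz: 1+4 = 5 for Ahmed, 12 for Ruiz — Ruiz by 12–5.
Ahmed vs Osei: Ahmed is ranked higher on 1+5+4 = 10 ballots, Osei on 7. Ahmed wins 10–7.
Ahmed vs Dube: 1+5+4 = 10 for Ahmed, 7 for Dube — Ahmed by 10–7.
Weber vs Ruiz: Weber preferred on 3+1 = 4 ballots; Ruiz wins 13–4.
Weber vs Osei: Weber is ranked higher on 1+5 = 6 ballots, Osei on 11. Osei wins 11–6.
Weber vs Dube: Weber preferred on 1 ballot; Dube wins 16–1.
Ruiz vs Osei: 10 to 7, Ruiz.
Ruiz vs Dube: 1+5 = 6 for Ruiz, 11 for Dube — Dube by 11–6.
Osei vs Dube: Osei is ranked higher on 1+4 = 5 ballots, Dube on 12. Dube wins 12–5.
No nominee is unbeaten: Ahmed loses to Ruiz; Weber loses to Ahmed; Ruiz loses to Dube; Osei loses to Ahmed; Dube loses to Ahmed. In particular Ahmed beats Dube beats Ruiz beats Ahmed is a majority cycle — no Condorcet winner exists.

none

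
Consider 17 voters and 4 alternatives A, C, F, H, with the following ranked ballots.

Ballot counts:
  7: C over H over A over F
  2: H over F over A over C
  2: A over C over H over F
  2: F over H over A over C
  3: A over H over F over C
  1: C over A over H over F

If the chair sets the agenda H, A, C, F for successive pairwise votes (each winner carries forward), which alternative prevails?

Round 1: H vs A — 11–6, H advances.
Round 2: H vs C — 7–10, C advances.
Round 3: C vs F — 10–7, C advances.
The agenda winner is C.

C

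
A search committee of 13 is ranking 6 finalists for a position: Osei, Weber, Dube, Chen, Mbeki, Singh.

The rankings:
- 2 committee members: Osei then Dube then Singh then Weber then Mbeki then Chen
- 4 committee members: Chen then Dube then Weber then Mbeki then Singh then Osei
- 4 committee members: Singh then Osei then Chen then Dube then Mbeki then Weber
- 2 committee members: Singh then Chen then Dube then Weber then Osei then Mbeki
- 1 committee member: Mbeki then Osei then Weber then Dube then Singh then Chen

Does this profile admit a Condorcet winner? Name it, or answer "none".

none

Pairwise majorities:
Osei vs Weber: Osei preferred on 2+4+1 = 7 ballots; Osei wins 7–6.
Osei vs Dube: 7 to 6, Osei.
Osei vs Chen: 2+4+1 = 7 for Osei, 6 for Chen — Osei by 7–6.
Osei vs Mbeki: 8 to 5, Osei.
Osei vs Singh: 3 to 10, Singh.
Weber vs Dube: Weber preferred on 1 ballot; Dube wins 12–1.
Weber vs Chen: 3 to 10, Chen.
Weber vs Mbeki: 8 to 5, Weber.
Weber vs Singh: 4+1 = 5 for Weber, 8 for Singh — Singh by 8–5.
Dube vs Chen: 2+1 = 3 for Dube, 10 for Chen — Chen by 10–3.
Dube vs Mbeki: 12 to 1, Dube.
Dube vs Singh: 2+4+1 = 7 for Dube, 6 for Singh — Dube by 7–6.
Chen vs Mbeki: 4+4+2 = 10 for Chen, 3 for Mbeki — Chen by 10–3.
Chen vs Singh: 4 for Chen, 9 for Singh — Singh by 9–4.
Mbeki vs Singh: 5 to 8, Singh.
Every candidate loses at least once (Osei loses to Singh; Weber loses to Osei; Dube loses to Osei; Chen loses to Osei; Mbeki loses to Osei; Singh loses to Dube). The majority relation contains the cycle Osei > Dube > Singh > Osei, so there is no Condorcet winner.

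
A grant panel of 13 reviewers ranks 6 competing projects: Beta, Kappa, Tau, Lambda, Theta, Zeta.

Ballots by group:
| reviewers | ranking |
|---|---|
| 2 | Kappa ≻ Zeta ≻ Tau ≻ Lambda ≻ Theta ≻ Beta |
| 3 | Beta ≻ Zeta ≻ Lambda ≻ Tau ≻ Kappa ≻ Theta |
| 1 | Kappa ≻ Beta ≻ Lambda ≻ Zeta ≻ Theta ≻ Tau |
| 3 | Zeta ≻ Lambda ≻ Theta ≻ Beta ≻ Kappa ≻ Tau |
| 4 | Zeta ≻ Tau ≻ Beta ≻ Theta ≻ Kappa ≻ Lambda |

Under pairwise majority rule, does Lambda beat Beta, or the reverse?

Beta

Ballots ranking Lambda above Beta: 2 + 3 = 5.
Ballots ranking Beta above Lambda: 13 − 5 = 8.
Beta wins the head-to-head 8–5.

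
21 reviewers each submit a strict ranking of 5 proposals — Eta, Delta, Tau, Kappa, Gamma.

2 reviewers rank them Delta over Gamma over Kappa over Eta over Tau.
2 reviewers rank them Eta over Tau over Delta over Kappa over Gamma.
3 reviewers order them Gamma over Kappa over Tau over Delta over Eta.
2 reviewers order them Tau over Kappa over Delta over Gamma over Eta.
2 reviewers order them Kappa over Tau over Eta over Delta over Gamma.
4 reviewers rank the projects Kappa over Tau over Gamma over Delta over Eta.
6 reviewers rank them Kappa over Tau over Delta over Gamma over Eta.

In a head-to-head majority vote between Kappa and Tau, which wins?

Kappa

Ballots ranking Kappa above Tau: 2 + 3 + 2 + 4 + 6 = 17.
Ballots ranking Tau above Kappa: 21 − 17 = 4.
Kappa wins the head-to-head 17–4.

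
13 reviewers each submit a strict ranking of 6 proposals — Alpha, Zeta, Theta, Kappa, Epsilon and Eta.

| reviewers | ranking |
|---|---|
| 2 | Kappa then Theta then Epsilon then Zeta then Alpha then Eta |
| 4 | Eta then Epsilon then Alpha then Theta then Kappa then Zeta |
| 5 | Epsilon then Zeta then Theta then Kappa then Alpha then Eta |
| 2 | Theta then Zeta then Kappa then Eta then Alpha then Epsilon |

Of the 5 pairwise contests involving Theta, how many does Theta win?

Theta against each rival (13 reviewers):
Theta vs Alpha: Theta, 9–4.
Theta vs Zeta: Theta wins 8–5.
Theta vs Kappa: Theta, 11–2.
Theta vs Epsilon: Epsilon wins 9–4.
Theta vs Eta: Theta preferred on 2+5+2 = 9 ballots; Theta wins 9–4.
Theta beats Alpha, Zeta, Kappa, Eta; loses to Epsilon — 4 pairwise wins.

4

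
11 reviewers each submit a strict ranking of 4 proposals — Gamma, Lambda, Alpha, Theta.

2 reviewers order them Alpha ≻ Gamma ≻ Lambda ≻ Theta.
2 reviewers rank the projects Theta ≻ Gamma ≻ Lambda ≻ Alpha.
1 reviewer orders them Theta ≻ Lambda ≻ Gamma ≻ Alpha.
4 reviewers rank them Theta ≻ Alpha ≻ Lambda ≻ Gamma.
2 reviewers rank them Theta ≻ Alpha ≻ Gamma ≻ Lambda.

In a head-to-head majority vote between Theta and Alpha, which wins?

Ballots ranking Theta above Alpha: 2 + 1 + 4 + 2 = 9.
Ballots ranking Alpha above Theta: 11 − 9 = 2.
Theta wins the head-to-head 9–2.

Theta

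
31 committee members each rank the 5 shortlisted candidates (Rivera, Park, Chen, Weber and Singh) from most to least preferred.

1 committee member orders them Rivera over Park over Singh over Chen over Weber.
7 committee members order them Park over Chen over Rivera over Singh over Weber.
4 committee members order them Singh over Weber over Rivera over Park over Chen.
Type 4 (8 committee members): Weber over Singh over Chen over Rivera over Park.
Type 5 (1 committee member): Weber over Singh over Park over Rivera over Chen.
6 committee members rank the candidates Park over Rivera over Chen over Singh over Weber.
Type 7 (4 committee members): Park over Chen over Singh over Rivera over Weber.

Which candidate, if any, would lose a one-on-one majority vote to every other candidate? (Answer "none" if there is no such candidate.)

Pairwise majorities:
Rivera vs Park: Rivera preferred on 1+4+8 = 13 ballots; Park wins 18–13.
Rivera vs Chen: Chen wins 19–12.
Rivera–Weber: Rivera 18–13.
Rivera vs Singh: 1+7+6 = 14 for Rivera, 17 for Singh — Singh by 17–14.
Park vs Chen: 23 to 8, Park.
Park vs Weber: Park, 18–13.
Park vs Singh: Park preferred on 1+7+6+4 = 18 ballots; Park wins 18–13.
Chen vs Weber: Chen, 18–13.
Chen vs Singh: 17 to 14, Chen.
Weber vs Singh: Weber is ranked higher on 8+1 = 9 ballots, Singh on 22. Singh wins 22–9.
Only Weber has no wins; Weber is the Condorcet loser.

Weber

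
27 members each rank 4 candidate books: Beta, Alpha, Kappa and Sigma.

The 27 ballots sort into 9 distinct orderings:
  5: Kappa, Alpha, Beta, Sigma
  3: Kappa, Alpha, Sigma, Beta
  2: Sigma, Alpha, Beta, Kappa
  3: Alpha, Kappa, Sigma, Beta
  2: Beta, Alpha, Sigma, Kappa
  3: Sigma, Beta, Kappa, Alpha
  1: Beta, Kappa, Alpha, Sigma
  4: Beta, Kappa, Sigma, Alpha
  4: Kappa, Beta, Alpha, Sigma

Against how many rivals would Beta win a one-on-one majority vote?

Beta against each rival (27 members):
Beta vs Alpha: Beta, 14–13.
Beta vs Kappa: Kappa wins 15–12.
Beta vs Sigma: 16 to 11, Beta.
Beta beats Alpha, Sigma; loses to Kappa — 2 pairwise wins.

2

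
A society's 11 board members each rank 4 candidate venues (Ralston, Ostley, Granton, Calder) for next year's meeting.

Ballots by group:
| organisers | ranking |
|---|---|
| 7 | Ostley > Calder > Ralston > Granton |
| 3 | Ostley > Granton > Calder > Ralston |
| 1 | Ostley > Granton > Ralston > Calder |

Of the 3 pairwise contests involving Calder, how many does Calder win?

2

Calder against each rival (11 organisers):
Calder vs Ralston: Calder is ranked higher on 7+3 = 10 ballots, Ralston on 1. Calder wins 10–1.
Calder–Ostley: Ostley 11–0.
Calder vs Granton: 7 to 4, Calder.
Calder beats Ralston, Granton; loses to Ostley — 2 pairwise wins.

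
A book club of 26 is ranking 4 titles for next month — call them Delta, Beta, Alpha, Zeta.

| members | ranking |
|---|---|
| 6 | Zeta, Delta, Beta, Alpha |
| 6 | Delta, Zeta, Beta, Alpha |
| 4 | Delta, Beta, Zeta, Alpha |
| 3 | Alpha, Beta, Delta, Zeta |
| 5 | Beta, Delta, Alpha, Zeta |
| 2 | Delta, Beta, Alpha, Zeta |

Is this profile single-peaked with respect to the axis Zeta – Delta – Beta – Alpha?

yes

Axis positions: Zeta=1, Delta=2, Beta=3, Alpha=4.
Cluster 1 (peak Zeta at position 1): ranking walks positions 1-2-3-4, expanding outward from the peak — single-peaked.
Cluster 2 (peak Delta at position 2): ranking walks positions 2-1-3-4, expanding outward from the peak — single-peaked.
Cluster 3 (peak Delta at position 2): ranking walks positions 2-3-1-4, expanding outward from the peak — single-peaked.
Cluster 4 (peak Alpha at position 4): ranking walks positions 4-3-2-1, expanding outward from the peak — single-peaked.
Cluster 5 (peak Beta at position 3): ranking walks positions 3-2-4-1, expanding outward from the peak — single-peaked.
Cluster 6 (peak Delta at position 2): ranking walks positions 2-3-4-1, expanding outward from the peak — single-peaked.
Every ranking is single-peaked on this axis.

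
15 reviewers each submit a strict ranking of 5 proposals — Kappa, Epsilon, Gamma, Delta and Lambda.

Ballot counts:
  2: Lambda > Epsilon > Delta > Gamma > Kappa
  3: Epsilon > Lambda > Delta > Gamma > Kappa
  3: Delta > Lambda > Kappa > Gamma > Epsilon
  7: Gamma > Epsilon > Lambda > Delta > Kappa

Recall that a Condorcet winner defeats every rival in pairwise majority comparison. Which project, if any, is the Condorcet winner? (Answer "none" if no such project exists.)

Check each pair by majority over 15 ballots:
Kappa vs Epsilon: 3 to 12, Epsilon.
Kappa vs Gamma: Kappa preferred on 3 ballots; Gamma wins 12–3.
Kappa vs Delta: 0 for Kappa, 15 for Delta — Delta by 15–0.
Kappa vs Lambda: 0 to 15, Lambda.
Epsilon vs Gamma: 5 to 10, Gamma.
Epsilon vs Delta: 2+3+7 = 12 for Epsilon, 3 for Delta — Epsilon by 12–3.
Epsilon vs Lambda: 3+7 = 10 for Epsilon, 5 for Lambda — Epsilon by 10–5.
Gamma vs Delta: Gamma is ranked higher on 7 ballots, Delta on 8. Delta wins 8–7.
Gamma vs Lambda: Gamma is ranked higher on 7 ballots, Lambda on 8. Lambda wins 8–7.
Delta vs Lambda: 3 to 12, Lambda.
Each project drops at least one matchup (Kappa loses to Epsilon; Epsilon loses to Gamma; Gamma loses to Delta; Delta loses to Epsilon; Lambda loses to Epsilon); the cycle Epsilon → Delta → Gamma → Epsilon rules out a Condorcet winner.

none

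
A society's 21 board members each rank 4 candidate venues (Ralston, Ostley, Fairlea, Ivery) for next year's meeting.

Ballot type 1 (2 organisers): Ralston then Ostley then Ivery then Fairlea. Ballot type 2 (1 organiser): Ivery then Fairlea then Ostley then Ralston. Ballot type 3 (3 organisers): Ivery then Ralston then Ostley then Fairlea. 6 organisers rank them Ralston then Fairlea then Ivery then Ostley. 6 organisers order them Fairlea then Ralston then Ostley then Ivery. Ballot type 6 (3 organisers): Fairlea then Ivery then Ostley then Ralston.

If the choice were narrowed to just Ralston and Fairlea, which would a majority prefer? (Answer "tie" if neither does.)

Ballots ranking Ralston above Fairlea: 2 + 3 + 6 = 11.
Ballots ranking Fairlea above Ralston: 21 − 11 = 10.
Ralston wins the head-to-head 11–10.

Ralston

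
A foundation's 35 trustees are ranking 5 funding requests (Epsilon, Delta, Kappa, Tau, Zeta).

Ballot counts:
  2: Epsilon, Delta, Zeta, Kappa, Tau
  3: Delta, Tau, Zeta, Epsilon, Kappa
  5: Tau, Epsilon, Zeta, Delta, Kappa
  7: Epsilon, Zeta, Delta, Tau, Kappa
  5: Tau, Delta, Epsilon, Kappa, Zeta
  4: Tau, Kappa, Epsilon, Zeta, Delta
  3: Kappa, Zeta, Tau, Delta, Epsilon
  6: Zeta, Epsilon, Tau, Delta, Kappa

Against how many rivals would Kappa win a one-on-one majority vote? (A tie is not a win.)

0

Kappa against each rival (35 reviewers):
Kappa vs Epsilon: 4+3 = 7 for Kappa, 28 for Epsilon — Epsilon by 28–7.
Kappa–Delta: Delta 28–7.
Kappa vs Tau: Tau wins 30–5.
Kappa vs Zeta: Kappa preferred on 5+4+3 = 12 ballots; Zeta wins 23–12.
Kappa beats no one; loses to Epsilon, Delta, Tau, Zeta — 0 pairwise wins.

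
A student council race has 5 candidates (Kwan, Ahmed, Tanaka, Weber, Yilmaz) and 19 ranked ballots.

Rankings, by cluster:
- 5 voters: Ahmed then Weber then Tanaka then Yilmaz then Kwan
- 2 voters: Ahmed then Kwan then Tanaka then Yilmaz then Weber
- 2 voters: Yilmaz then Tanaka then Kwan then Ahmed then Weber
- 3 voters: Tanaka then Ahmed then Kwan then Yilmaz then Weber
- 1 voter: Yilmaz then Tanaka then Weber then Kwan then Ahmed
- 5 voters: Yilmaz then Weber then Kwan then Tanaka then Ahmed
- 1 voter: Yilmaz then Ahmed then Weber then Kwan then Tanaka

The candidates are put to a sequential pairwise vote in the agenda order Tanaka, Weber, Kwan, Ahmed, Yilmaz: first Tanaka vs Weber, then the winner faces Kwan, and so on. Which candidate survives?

Round 1: Tanaka vs Weber — 8–11, Weber advances.
Round 2: Weber vs Kwan — 12–7, Weber advances.
Round 3: Weber vs Ahmed — 6–13, Ahmed advances.
Round 4: Ahmed vs Yilmaz — 10–9, Ahmed advances.
The agenda winner is Ahmed.

Ahmed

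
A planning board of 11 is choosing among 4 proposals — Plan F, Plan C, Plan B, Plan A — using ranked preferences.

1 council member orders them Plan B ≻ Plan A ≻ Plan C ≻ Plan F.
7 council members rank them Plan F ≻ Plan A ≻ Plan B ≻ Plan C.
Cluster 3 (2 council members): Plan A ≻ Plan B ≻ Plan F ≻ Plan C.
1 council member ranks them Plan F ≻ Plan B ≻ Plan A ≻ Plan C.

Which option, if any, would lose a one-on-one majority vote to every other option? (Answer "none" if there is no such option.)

Head-to-head results (11 council members):
Plan F vs Plan C: Plan F is ranked higher on 7+2+1 = 10 ballots, Plan C on 1. Plan F wins 10–1.
Plan F–Plan B: Plan F 8–3.
Plan F vs Plan A: Plan F wins 8–3.
Plan C vs Plan B: Plan C is ranked higher on 0 ballots, Plan B on 11. Plan B wins 11–0.
Plan C vs Plan A: Plan C is ranked higher on 0 ballots, Plan A on 11. Plan A wins 11–0.
Plan B vs Plan A: Plan A wins 9–2.
Plan C is beaten in every head-to-head and is the Condorcet loser.

Plan C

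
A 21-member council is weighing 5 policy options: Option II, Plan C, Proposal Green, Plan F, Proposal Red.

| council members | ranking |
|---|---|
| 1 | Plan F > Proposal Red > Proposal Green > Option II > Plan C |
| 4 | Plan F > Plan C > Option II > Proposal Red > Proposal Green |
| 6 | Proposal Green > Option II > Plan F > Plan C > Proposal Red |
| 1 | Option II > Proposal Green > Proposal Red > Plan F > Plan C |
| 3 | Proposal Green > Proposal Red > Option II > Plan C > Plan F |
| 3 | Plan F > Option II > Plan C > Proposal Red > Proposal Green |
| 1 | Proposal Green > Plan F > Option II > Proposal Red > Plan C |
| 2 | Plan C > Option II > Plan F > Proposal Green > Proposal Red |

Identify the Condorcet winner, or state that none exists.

Head-to-head results (21 council members):
Option II vs Plan C: Option II, 15–6.
Option II vs Proposal Green: Proposal Green, 11–10.
Option II vs Plan F: Option II, 12–9.
Option II–Proposal Red: Option II 17–4.
Plan C vs Proposal Green: Proposal Green wins 12–9.
Plan C vs Plan F: Plan F wins 16–5.
Plan C vs Proposal Red: Plan C wins 15–6.
Proposal Green–Plan F: Proposal Green 11–10.
Proposal Green vs Proposal Red: Proposal Green wins 13–8.
Plan F vs Proposal Red: Plan F wins 17–4.
Proposal Green defeats every rival head-to-head and is the Condorcet winner.

Proposal Green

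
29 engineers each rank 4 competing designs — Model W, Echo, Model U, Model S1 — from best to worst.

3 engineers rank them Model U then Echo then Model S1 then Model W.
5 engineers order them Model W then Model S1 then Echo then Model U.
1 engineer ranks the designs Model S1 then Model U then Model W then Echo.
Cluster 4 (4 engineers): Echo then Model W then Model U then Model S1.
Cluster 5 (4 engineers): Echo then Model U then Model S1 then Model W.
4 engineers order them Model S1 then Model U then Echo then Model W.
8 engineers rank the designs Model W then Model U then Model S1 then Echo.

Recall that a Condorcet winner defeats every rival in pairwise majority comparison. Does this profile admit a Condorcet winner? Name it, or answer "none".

Head-to-head results (29 engineers):
Model W vs Echo: Echo wins 15–14.
Model W vs Model U: Model W, 17–12.
Model W–Model S1: Model W 17–12.
Echo vs Model U: Model U, 16–13.
Echo vs Model S1: Model S1, 18–11.
Model U vs Model S1: Model U, 19–10.
Every design loses at least once (Model W loses to Echo; Echo loses to Model U; Model U loses to Model W; Model S1 loses to Model W). The majority relation contains the cycle Model W → Model U → Echo → Model W, so there is no Condorcet winner.

none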